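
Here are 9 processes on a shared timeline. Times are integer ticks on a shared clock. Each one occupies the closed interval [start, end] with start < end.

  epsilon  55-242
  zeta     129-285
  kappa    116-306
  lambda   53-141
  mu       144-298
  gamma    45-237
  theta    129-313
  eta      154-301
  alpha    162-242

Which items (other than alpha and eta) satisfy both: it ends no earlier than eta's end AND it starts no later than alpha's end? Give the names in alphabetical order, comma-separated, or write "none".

kappa, theta

Conditions: its end is no earlier than eta's end (X.end >= 301) AND its start is no later than alpha's end (X.start <= 242).
epsilon: end 242 >= 301? ✗; start 55 <= 242? ✓ → no.
gamma: end 237 >= 301? ✗; start 45 <= 242? ✓ → no.
kappa: end 306 >= 301? ✓; start 116 <= 242? ✓ → yes.
lambda: end 141 >= 301? ✗; start 53 <= 242? ✓ → no.
mu: end 298 >= 301? ✗; start 144 <= 242? ✓ → no.
theta: end 313 >= 301? ✓; start 129 <= 242? ✓ → yes.
zeta: end 285 >= 301? ✗; start 129 <= 242? ✓ → no.
Result: kappa, theta.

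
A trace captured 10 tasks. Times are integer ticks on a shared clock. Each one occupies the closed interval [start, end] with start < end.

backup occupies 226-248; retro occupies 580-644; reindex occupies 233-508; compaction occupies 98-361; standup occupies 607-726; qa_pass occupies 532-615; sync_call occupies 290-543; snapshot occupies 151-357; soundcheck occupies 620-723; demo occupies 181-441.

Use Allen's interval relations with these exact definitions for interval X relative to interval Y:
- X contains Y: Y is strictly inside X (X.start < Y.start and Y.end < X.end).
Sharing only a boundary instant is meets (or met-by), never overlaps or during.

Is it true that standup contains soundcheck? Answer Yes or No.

Yes

standup = [607, 726], soundcheck = [620, 723].
Actual relation of standup to soundcheck: contains.
Asked whether 'contains' holds → Yes.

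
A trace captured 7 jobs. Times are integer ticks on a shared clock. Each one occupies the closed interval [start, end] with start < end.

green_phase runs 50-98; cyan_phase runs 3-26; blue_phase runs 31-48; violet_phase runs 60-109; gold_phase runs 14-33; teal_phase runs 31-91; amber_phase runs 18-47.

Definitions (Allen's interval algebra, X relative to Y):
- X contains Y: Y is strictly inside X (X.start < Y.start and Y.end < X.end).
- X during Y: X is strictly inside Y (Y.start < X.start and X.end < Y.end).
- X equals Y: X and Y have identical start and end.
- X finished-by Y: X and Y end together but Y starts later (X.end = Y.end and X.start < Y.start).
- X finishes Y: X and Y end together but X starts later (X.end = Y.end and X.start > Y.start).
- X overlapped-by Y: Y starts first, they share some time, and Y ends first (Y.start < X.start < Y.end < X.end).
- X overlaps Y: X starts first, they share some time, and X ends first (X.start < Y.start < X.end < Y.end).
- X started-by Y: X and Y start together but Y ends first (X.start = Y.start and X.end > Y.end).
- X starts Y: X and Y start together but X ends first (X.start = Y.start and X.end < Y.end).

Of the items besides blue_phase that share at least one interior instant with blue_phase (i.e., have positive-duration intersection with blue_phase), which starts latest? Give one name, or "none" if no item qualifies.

Target blue_phase = [31, 48].
amber_phase [18, 47] → overlaps → candidate.
cyan_phase [3, 26] → before → excluded.
gold_phase [14, 33] → overlaps → candidate.
green_phase [50, 98] → after → excluded.
teal_phase [31, 91] → started-by → candidate.
violet_phase [60, 109] → after → excluded.
Among candidates, latest start is 31 → teal_phase.

teal_phase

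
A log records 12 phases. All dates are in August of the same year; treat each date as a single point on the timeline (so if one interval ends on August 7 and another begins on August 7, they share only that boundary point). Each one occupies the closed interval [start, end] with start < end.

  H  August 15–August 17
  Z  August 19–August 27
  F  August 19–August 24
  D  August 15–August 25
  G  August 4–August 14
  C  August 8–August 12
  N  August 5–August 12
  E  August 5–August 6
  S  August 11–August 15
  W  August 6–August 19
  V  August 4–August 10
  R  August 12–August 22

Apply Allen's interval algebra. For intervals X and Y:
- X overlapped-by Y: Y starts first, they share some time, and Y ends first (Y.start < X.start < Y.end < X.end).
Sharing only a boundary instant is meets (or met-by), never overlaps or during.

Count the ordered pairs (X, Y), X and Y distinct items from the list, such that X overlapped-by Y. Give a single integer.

16

Checking all 132 ordered pairs for relation 'overlapped-by'; matching pairs in alphabetical order:
(C, V): C overlapped-by V ✓
(D, R): D overlapped-by R ✓
(D, W): D overlapped-by W ✓
(F, R): F overlapped-by R ✓
(N, V): N overlapped-by V ✓
(R, G): R overlapped-by G ✓
(R, S): R overlapped-by S ✓
(R, W): R overlapped-by W ✓
(S, C): S overlapped-by C ✓
(S, G): S overlapped-by G ✓
(S, N): S overlapped-by N ✓
(W, G): W overlapped-by G ✓
(W, N): W overlapped-by N ✓
(W, V): W overlapped-by V ✓
(Z, D): Z overlapped-by D ✓
(Z, R): Z overlapped-by R ✓
Count: 16.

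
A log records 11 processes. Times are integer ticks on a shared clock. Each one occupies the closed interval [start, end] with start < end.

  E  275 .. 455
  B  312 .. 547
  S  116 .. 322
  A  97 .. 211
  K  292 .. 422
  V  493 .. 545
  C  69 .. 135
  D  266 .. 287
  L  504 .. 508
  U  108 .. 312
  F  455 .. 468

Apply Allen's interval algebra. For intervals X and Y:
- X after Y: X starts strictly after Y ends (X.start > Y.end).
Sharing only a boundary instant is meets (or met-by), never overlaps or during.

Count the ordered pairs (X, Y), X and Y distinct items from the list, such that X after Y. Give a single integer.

Checking all 110 ordered pairs for relation 'after'; matching pairs in alphabetical order:
(B, A): B after A ✓
(B, C): B after C ✓
(B, D): B after D ✓
(D, A): D after A ✓
(D, C): D after C ✓
(E, A): E after A ✓
(E, C): E after C ✓
(F, A): F after A ✓
(F, C): F after C ✓
(F, D): F after D ✓
(F, K): F after K ✓
(F, S): F after S ✓
(F, U): F after U ✓
(K, A): K after A ✓
(K, C): K after C ✓
(K, D): K after D ✓
(L, A): L after A ✓
(L, C): L after C ✓
(L, D): L after D ✓
(L, E): L after E ✓
(L, F): L after F ✓
(L, K): L after K ✓
(L, S): L after S ✓
(L, U): L after U ✓
... plus 8 further pairs not listed.
Count: 32.

32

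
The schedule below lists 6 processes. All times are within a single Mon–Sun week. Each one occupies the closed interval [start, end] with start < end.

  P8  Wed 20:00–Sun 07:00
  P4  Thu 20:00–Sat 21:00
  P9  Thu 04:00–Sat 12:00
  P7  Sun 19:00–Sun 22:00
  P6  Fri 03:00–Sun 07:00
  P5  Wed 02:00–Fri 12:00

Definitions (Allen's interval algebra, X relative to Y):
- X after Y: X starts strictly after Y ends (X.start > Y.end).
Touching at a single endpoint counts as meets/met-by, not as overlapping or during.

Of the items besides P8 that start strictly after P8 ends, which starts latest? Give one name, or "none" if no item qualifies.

Target P8 = [Wed 20:00, Sun 07:00].
P4 [Thu 20:00, Sat 21:00] → during → excluded.
P5 [Wed 02:00, Fri 12:00] → overlaps → excluded.
P6 [Fri 03:00, Sun 07:00] → finishes → excluded.
P7 [Sun 19:00, Sun 22:00] → after → candidate.
P9 [Thu 04:00, Sat 12:00] → during → excluded.
Among candidates, latest start is Sun 19:00 → P7.

P7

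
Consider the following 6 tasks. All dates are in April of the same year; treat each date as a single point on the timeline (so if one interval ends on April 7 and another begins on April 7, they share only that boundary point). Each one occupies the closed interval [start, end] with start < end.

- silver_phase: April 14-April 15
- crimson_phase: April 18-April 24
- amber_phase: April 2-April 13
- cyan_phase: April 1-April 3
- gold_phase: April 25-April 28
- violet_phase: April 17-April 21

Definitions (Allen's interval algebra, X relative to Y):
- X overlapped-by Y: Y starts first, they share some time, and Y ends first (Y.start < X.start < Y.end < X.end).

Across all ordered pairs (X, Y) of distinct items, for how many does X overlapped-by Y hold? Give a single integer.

2

Checking all 30 ordered pairs for relation 'overlapped-by'; matching pairs in alphabetical order:
(amber_phase, cyan_phase): amber_phase overlapped-by cyan_phase ✓
(crimson_phase, violet_phase): crimson_phase overlapped-by violet_phase ✓
Count: 2.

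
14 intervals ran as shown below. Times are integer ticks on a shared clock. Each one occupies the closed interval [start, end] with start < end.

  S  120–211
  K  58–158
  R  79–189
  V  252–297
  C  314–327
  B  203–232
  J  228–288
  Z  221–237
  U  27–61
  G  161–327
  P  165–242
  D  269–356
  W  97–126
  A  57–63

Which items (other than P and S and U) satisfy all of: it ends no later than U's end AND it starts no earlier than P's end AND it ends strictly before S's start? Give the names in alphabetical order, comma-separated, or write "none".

none

Conditions: its end is no later than U's end (X.end <= 61) AND its start is no earlier than P's end (X.start >= 242) AND its end is strictly before S's start (X.end < 120).
A: end 63 <= 61? ✗; start 57 >= 242? ✗; end 63 < 120? ✓ → no.
B: end 232 <= 61? ✗; start 203 >= 242? ✗; end 232 < 120? ✗ → no.
C: end 327 <= 61? ✗; start 314 >= 242? ✓; end 327 < 120? ✗ → no.
D: end 356 <= 61? ✗; start 269 >= 242? ✓; end 356 < 120? ✗ → no.
G: end 327 <= 61? ✗; start 161 >= 242? ✗; end 327 < 120? ✗ → no.
J: end 288 <= 61? ✗; start 228 >= 242? ✗; end 288 < 120? ✗ → no.
K: end 158 <= 61? ✗; start 58 >= 242? ✗; end 158 < 120? ✗ → no.
R: end 189 <= 61? ✗; start 79 >= 242? ✗; end 189 < 120? ✗ → no.
V: end 297 <= 61? ✗; start 252 >= 242? ✓; end 297 < 120? ✗ → no.
W: end 126 <= 61? ✗; start 97 >= 242? ✗; end 126 < 120? ✗ → no.
Z: end 237 <= 61? ✗; start 221 >= 242? ✗; end 237 < 120? ✗ → no.
Result: none.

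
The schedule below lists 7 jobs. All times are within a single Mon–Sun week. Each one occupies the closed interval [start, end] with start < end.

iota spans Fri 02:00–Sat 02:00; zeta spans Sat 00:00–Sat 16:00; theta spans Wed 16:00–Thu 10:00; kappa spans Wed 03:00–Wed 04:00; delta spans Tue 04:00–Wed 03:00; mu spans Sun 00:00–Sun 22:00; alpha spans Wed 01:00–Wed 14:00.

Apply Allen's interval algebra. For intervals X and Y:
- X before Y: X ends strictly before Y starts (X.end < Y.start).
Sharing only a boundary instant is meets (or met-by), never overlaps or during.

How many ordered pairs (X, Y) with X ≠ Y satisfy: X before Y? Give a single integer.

Checking all 42 ordered pairs for relation 'before'; matching pairs in alphabetical order:
(alpha, iota): alpha before iota ✓
(alpha, mu): alpha before mu ✓
(alpha, theta): alpha before theta ✓
(alpha, zeta): alpha before zeta ✓
(delta, iota): delta before iota ✓
(delta, mu): delta before mu ✓
(delta, theta): delta before theta ✓
(delta, zeta): delta before zeta ✓
(iota, mu): iota before mu ✓
(kappa, iota): kappa before iota ✓
(kappa, mu): kappa before mu ✓
(kappa, theta): kappa before theta ✓
(kappa, zeta): kappa before zeta ✓
(theta, iota): theta before iota ✓
(theta, mu): theta before mu ✓
(theta, zeta): theta before zeta ✓
(zeta, mu): zeta before mu ✓
Count: 17.

17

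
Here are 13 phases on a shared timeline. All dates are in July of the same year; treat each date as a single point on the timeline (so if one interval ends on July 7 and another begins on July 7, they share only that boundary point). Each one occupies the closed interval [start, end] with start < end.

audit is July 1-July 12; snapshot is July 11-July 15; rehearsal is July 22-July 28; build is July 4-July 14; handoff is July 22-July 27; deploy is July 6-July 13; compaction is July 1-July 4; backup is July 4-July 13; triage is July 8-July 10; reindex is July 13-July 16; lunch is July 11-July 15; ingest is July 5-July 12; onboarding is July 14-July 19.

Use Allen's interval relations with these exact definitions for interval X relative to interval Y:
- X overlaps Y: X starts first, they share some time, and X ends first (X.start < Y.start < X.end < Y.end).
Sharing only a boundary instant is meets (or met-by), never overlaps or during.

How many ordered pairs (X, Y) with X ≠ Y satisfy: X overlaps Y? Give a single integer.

20

Checking all 156 ordered pairs for relation 'overlaps'; matching pairs in alphabetical order:
(audit, backup): audit overlaps backup ✓
(audit, build): audit overlaps build ✓
(audit, deploy): audit overlaps deploy ✓
(audit, lunch): audit overlaps lunch ✓
(audit, snapshot): audit overlaps snapshot ✓
(backup, lunch): backup overlaps lunch ✓
(backup, snapshot): backup overlaps snapshot ✓
(build, lunch): build overlaps lunch ✓
(build, reindex): build overlaps reindex ✓
(build, snapshot): build overlaps snapshot ✓
(deploy, lunch): deploy overlaps lunch ✓
(deploy, snapshot): deploy overlaps snapshot ✓
(ingest, deploy): ingest overlaps deploy ✓
(ingest, lunch): ingest overlaps lunch ✓
(ingest, snapshot): ingest overlaps snapshot ✓
(lunch, onboarding): lunch overlaps onboarding ✓
(lunch, reindex): lunch overlaps reindex ✓
(reindex, onboarding): reindex overlaps onboarding ✓
(snapshot, onboarding): snapshot overlaps onboarding ✓
(snapshot, reindex): snapshot overlaps reindex ✓
Count: 20.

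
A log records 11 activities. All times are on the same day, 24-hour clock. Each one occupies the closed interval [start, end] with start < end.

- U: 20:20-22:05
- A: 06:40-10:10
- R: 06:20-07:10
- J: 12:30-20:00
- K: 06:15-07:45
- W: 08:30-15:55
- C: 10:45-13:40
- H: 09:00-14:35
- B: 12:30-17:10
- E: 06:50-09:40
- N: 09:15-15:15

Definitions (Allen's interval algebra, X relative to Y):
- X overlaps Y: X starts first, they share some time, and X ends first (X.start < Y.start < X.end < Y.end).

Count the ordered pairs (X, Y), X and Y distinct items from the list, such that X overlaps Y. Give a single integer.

19

Checking all 110 ordered pairs for relation 'overlaps'; matching pairs in alphabetical order:
(A, H): A overlaps H ✓
(A, N): A overlaps N ✓
(A, W): A overlaps W ✓
(C, B): C overlaps B ✓
(C, J): C overlaps J ✓
(E, H): E overlaps H ✓
(E, N): E overlaps N ✓
(E, W): E overlaps W ✓
(H, B): H overlaps B ✓
(H, J): H overlaps J ✓
(H, N): H overlaps N ✓
(K, A): K overlaps A ✓
(K, E): K overlaps E ✓
(N, B): N overlaps B ✓
(N, J): N overlaps J ✓
(R, A): R overlaps A ✓
(R, E): R overlaps E ✓
(W, B): W overlaps B ✓
(W, J): W overlaps J ✓
Count: 19.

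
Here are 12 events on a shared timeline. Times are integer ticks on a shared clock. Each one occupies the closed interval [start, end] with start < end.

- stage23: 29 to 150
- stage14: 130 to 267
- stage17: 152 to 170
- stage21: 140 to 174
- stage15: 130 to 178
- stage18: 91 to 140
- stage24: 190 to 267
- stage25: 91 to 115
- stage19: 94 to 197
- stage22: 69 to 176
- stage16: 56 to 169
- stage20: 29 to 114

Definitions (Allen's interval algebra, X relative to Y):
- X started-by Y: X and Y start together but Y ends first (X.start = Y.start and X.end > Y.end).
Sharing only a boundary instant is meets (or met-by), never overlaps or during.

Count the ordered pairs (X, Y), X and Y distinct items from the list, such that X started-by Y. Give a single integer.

Checking all 132 ordered pairs for relation 'started-by'; matching pairs in alphabetical order:
(stage14, stage15): stage14 started-by stage15 ✓
(stage18, stage25): stage18 started-by stage25 ✓
(stage23, stage20): stage23 started-by stage20 ✓
Count: 3.

3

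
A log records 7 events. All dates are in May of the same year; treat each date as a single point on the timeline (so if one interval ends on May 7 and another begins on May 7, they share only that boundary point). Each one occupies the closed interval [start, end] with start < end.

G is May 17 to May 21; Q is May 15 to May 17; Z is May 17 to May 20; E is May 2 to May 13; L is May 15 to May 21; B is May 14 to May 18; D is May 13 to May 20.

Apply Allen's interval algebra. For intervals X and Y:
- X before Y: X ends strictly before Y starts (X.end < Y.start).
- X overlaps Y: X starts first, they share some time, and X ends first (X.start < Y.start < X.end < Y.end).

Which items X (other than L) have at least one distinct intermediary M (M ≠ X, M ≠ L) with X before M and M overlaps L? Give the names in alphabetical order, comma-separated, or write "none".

E

Target L = [May 15, May 21].
Intermediaries M with M overlaps L: B, D.
Via B — items with X before B: E.
Via D — items with X before D: none.
Union: E.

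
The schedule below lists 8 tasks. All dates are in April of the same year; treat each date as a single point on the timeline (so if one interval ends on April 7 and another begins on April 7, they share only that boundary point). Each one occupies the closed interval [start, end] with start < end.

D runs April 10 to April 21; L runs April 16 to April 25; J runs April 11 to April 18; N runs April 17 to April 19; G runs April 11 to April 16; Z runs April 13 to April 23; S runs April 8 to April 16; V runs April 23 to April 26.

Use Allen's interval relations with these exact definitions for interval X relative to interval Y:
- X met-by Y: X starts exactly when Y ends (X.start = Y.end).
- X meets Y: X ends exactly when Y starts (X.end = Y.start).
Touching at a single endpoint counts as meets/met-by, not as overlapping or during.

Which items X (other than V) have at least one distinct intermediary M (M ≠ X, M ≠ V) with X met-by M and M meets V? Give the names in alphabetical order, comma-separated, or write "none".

none

Target V = [April 23, April 26].
Intermediaries M with M meets V: Z.
Via Z — items with X met-by Z: none.
Union: none.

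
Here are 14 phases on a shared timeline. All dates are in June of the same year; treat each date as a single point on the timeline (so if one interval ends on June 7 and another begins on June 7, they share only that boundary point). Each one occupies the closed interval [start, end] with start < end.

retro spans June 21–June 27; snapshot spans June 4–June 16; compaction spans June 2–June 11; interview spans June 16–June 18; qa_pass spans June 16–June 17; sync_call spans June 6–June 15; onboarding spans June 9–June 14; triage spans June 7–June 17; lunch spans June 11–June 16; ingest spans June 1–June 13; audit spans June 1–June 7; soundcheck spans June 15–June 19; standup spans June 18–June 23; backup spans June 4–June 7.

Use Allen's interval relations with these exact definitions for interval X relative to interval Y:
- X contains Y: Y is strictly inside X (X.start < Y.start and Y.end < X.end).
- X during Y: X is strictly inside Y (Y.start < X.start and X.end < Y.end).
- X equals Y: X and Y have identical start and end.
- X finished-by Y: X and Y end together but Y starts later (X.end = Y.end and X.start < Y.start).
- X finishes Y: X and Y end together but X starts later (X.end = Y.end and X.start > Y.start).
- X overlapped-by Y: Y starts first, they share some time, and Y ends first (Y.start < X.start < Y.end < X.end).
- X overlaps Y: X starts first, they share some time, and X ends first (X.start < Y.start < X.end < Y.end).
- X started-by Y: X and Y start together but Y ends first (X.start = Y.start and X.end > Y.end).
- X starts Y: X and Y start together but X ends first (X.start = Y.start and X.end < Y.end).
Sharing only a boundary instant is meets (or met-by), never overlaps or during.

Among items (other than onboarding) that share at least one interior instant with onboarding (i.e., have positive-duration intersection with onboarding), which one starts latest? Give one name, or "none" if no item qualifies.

Target onboarding = [June 9, June 14].
audit [June 1, June 7] → before → excluded.
backup [June 4, June 7] → before → excluded.
compaction [June 2, June 11] → overlaps → candidate.
ingest [June 1, June 13] → overlaps → candidate.
interview [June 16, June 18] → after → excluded.
lunch [June 11, June 16] → overlapped-by → candidate.
qa_pass [June 16, June 17] → after → excluded.
retro [June 21, June 27] → after → excluded.
snapshot [June 4, June 16] → contains → candidate.
soundcheck [June 15, June 19] → after → excluded.
standup [June 18, June 23] → after → excluded.
sync_call [June 6, June 15] → contains → candidate.
triage [June 7, June 17] → contains → candidate.
Among candidates, latest start is June 11 → lunch.

lunch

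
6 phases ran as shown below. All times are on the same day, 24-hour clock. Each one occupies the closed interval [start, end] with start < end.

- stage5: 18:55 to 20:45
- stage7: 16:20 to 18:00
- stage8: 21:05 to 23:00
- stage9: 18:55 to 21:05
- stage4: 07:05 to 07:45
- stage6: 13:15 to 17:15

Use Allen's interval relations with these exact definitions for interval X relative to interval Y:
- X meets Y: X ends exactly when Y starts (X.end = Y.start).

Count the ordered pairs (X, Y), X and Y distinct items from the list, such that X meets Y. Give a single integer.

Checking all 30 ordered pairs for relation 'meets'; matching pairs in alphabetical order:
(stage9, stage8): stage9 meets stage8 ✓
Count: 1.

1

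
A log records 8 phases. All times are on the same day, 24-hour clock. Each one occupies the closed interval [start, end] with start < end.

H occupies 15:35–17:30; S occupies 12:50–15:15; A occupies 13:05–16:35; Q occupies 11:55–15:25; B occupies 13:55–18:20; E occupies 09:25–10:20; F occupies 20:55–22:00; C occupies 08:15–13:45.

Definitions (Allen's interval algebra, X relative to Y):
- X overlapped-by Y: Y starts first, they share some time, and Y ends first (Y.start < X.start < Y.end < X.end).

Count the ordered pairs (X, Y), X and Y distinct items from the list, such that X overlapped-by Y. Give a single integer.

Checking all 56 ordered pairs for relation 'overlapped-by'; matching pairs in alphabetical order:
(A, C): A overlapped-by C ✓
(A, Q): A overlapped-by Q ✓
(A, S): A overlapped-by S ✓
(B, A): B overlapped-by A ✓
(B, Q): B overlapped-by Q ✓
(B, S): B overlapped-by S ✓
(H, A): H overlapped-by A ✓
(Q, C): Q overlapped-by C ✓
(S, C): S overlapped-by C ✓
Count: 9.

9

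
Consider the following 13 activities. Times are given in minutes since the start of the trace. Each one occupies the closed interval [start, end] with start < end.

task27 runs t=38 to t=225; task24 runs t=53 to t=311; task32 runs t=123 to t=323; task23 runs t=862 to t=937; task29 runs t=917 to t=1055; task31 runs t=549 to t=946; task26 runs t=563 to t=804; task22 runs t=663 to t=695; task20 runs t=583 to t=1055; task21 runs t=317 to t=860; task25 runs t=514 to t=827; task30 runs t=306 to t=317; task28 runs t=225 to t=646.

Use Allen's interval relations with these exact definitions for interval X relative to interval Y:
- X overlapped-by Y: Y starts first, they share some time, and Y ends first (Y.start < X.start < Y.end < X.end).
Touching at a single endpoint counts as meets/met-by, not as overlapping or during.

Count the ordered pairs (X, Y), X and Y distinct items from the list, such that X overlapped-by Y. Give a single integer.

Checking all 156 ordered pairs for relation 'overlapped-by'; matching pairs in alphabetical order:
(task20, task21): task20 overlapped-by task21 ✓
(task20, task25): task20 overlapped-by task25 ✓
(task20, task26): task20 overlapped-by task26 ✓
(task20, task28): task20 overlapped-by task28 ✓
(task20, task31): task20 overlapped-by task31 ✓
(task21, task28): task21 overlapped-by task28 ✓
(task21, task32): task21 overlapped-by task32 ✓
(task24, task27): task24 overlapped-by task27 ✓
(task25, task28): task25 overlapped-by task28 ✓
(task26, task28): task26 overlapped-by task28 ✓
(task28, task24): task28 overlapped-by task24 ✓
(task28, task32): task28 overlapped-by task32 ✓
(task29, task23): task29 overlapped-by task23 ✓
(task29, task31): task29 overlapped-by task31 ✓
(task30, task24): task30 overlapped-by task24 ✓
(task31, task21): task31 overlapped-by task21 ✓
(task31, task25): task31 overlapped-by task25 ✓
(task31, task28): task31 overlapped-by task28 ✓
(task32, task24): task32 overlapped-by task24 ✓
(task32, task27): task32 overlapped-by task27 ✓
Count: 20.

20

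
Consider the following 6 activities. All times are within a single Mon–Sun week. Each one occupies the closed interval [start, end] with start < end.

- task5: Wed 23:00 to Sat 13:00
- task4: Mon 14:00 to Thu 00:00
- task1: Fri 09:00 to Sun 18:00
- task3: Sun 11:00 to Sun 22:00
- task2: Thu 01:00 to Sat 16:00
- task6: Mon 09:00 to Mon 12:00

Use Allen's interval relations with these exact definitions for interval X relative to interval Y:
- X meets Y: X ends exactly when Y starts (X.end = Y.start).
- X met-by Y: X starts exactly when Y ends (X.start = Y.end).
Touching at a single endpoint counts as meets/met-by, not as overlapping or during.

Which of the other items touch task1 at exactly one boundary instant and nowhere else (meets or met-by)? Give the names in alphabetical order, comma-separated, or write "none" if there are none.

Target task1 = [Fri 09:00, Sun 18:00].
task2 [Thu 01:00, Sat 16:00] → overlaps → no.
task3 [Sun 11:00, Sun 22:00] → overlapped-by → no.
task4 [Mon 14:00, Thu 00:00] → before → no.
task5 [Wed 23:00, Sat 13:00] → overlaps → no.
task6 [Mon 09:00, Mon 12:00] → before → no.
Result: none.

none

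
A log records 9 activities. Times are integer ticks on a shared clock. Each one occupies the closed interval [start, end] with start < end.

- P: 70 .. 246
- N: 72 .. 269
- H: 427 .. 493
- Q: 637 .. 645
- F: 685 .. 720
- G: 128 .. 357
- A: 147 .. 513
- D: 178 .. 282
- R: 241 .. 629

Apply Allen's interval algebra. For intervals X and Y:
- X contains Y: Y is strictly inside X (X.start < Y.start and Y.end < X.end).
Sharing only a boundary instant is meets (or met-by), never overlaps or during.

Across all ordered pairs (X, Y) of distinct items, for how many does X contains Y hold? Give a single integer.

4

Checking all 72 ordered pairs for relation 'contains'; matching pairs in alphabetical order:
(A, D): A contains D ✓
(A, H): A contains H ✓
(G, D): G contains D ✓
(R, H): R contains H ✓
Count: 4.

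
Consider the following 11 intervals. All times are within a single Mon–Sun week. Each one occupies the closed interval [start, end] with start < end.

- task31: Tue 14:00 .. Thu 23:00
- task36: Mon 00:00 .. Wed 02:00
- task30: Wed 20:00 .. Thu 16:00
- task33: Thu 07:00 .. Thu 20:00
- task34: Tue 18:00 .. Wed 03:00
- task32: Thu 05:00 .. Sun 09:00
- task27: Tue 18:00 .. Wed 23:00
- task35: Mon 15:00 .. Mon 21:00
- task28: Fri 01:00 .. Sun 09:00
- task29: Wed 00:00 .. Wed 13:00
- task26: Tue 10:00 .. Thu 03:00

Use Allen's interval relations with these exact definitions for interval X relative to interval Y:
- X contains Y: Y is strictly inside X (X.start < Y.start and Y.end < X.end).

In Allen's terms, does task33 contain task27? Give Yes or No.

No

task33 = [Thu 07:00, Thu 20:00], task27 = [Tue 18:00, Wed 23:00].
Actual relation of task33 to task27: after.
Asked whether 'contains' holds → No.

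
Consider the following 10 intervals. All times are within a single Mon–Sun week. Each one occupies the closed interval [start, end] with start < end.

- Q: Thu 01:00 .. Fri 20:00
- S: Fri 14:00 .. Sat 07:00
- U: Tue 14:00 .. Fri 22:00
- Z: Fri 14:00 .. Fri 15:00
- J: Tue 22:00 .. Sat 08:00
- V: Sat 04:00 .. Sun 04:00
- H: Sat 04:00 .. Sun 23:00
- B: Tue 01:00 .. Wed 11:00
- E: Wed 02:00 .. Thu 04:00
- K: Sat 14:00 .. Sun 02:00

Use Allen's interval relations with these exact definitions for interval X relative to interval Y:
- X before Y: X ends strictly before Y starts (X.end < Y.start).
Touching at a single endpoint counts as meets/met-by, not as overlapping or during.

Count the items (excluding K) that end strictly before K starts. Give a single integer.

7

Target K = [Sat 14:00, Sun 02:00].
B [Tue 01:00, Wed 11:00] → before → counts.
E [Wed 02:00, Thu 04:00] → before → counts.
H [Sat 04:00, Sun 23:00] → contains → no.
J [Tue 22:00, Sat 08:00] → before → counts.
Q [Thu 01:00, Fri 20:00] → before → counts.
S [Fri 14:00, Sat 07:00] → before → counts.
U [Tue 14:00, Fri 22:00] → before → counts.
V [Sat 04:00, Sun 04:00] → contains → no.
Z [Fri 14:00, Fri 15:00] → before → counts.
Total: 7.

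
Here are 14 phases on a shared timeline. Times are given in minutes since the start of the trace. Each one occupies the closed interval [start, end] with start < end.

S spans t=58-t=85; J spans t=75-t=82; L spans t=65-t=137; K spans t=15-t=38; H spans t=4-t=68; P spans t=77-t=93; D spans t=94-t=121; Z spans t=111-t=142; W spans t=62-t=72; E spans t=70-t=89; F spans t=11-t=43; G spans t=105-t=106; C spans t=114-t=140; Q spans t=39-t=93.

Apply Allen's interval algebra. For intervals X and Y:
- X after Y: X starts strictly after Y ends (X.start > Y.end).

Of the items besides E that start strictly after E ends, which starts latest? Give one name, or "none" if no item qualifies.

Target E = [t=70, t=89].
C [t=114, t=140] → after → candidate.
D [t=94, t=121] → after → candidate.
F [t=11, t=43] → before → excluded.
G [t=105, t=106] → after → candidate.
H [t=4, t=68] → before → excluded.
J [t=75, t=82] → during → excluded.
K [t=15, t=38] → before → excluded.
L [t=65, t=137] → contains → excluded.
P [t=77, t=93] → overlapped-by → excluded.
Q [t=39, t=93] → contains → excluded.
S [t=58, t=85] → overlaps → excluded.
W [t=62, t=72] → overlaps → excluded.
Z [t=111, t=142] → after → candidate.
Among candidates, latest start is t=114 → C.

C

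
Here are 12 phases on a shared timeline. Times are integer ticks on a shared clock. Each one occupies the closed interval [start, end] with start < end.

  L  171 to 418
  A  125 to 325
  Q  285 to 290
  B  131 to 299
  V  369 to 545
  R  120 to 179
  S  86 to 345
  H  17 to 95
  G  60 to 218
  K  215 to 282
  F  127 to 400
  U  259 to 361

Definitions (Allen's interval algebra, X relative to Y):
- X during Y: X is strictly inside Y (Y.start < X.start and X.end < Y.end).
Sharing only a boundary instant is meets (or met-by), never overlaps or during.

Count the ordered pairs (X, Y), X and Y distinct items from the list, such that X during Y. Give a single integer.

Checking all 132 ordered pairs for relation 'during'; matching pairs in alphabetical order:
(A, S): A during S ✓
(B, A): B during A ✓
(B, F): B during F ✓
(B, S): B during S ✓
(K, A): K during A ✓
(K, B): K during B ✓
(K, F): K during F ✓
(K, L): K during L ✓
(K, S): K during S ✓
(Q, A): Q during A ✓
(Q, B): Q during B ✓
(Q, F): Q during F ✓
(Q, L): Q during L ✓
(Q, S): Q during S ✓
(Q, U): Q during U ✓
(R, G): R during G ✓
(R, S): R during S ✓
(U, F): U during F ✓
(U, L): U during L ✓
Count: 19.

19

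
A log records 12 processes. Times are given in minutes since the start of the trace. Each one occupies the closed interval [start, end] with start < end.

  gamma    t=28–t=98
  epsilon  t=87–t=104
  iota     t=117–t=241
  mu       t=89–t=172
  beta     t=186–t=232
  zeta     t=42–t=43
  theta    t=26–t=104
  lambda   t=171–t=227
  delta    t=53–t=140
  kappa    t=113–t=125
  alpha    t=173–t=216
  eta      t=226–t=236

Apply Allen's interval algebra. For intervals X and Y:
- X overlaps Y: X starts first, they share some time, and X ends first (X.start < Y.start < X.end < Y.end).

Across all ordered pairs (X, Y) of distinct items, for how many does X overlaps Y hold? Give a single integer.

Checking all 132 ordered pairs for relation 'overlaps'; matching pairs in alphabetical order:
(alpha, beta): alpha overlaps beta ✓
(beta, eta): beta overlaps eta ✓
(delta, iota): delta overlaps iota ✓
(delta, mu): delta overlaps mu ✓
(epsilon, mu): epsilon overlaps mu ✓
(gamma, delta): gamma overlaps delta ✓
(gamma, epsilon): gamma overlaps epsilon ✓
(gamma, mu): gamma overlaps mu ✓
(kappa, iota): kappa overlaps iota ✓
(lambda, beta): lambda overlaps beta ✓
(lambda, eta): lambda overlaps eta ✓
(mu, iota): mu overlaps iota ✓
(mu, lambda): mu overlaps lambda ✓
(theta, delta): theta overlaps delta ✓
(theta, mu): theta overlaps mu ✓
Count: 15.

15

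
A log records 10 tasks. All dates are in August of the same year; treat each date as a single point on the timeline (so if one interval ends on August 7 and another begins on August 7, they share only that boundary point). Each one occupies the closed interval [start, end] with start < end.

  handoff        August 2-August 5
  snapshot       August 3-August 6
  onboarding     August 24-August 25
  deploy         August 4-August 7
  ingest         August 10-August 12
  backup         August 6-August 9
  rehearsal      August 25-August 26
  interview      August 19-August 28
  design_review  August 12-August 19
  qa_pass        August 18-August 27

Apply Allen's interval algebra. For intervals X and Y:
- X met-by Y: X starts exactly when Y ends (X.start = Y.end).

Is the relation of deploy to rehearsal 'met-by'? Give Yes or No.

deploy = [August 4, August 7], rehearsal = [August 25, August 26].
Actual relation of deploy to rehearsal: before.
Asked whether 'met-by' holds → No.

No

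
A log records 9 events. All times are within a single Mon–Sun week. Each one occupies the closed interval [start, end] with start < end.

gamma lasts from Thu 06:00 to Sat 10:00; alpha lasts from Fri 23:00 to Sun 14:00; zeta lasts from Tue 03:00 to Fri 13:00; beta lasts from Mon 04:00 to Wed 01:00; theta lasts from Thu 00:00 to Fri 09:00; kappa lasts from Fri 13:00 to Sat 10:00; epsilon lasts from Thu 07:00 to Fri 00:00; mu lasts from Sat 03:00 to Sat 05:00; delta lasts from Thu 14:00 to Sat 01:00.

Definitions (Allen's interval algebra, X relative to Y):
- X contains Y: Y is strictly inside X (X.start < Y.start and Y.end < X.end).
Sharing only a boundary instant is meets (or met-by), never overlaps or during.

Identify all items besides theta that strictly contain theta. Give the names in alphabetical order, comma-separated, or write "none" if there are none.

Target theta = [Thu 00:00, Fri 09:00].
alpha [Fri 23:00, Sun 14:00] → after → no.
beta [Mon 04:00, Wed 01:00] → before → no.
delta [Thu 14:00, Sat 01:00] → overlapped-by → no.
epsilon [Thu 07:00, Fri 00:00] → during → no.
gamma [Thu 06:00, Sat 10:00] → overlapped-by → no.
kappa [Fri 13:00, Sat 10:00] → after → no.
mu [Sat 03:00, Sat 05:00] → after → no.
zeta [Tue 03:00, Fri 13:00] → contains → yes.
Result: zeta.

zeta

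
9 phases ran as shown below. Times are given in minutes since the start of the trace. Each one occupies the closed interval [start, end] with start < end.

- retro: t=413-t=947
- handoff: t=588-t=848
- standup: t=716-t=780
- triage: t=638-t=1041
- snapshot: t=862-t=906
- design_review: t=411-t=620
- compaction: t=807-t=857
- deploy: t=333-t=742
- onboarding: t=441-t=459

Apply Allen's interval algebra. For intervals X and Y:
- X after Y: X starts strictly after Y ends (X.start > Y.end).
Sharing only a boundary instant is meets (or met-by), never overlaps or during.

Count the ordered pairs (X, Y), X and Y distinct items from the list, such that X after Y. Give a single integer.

Checking all 72 ordered pairs for relation 'after'; matching pairs in alphabetical order:
(compaction, deploy): compaction after deploy ✓
(compaction, design_review): compaction after design_review ✓
(compaction, onboarding): compaction after onboarding ✓
(compaction, standup): compaction after standup ✓
(handoff, onboarding): handoff after onboarding ✓
(snapshot, compaction): snapshot after compaction ✓
(snapshot, deploy): snapshot after deploy ✓
(snapshot, design_review): snapshot after design_review ✓
(snapshot, handoff): snapshot after handoff ✓
(snapshot, onboarding): snapshot after onboarding ✓
(snapshot, standup): snapshot after standup ✓
(standup, design_review): standup after design_review ✓
(standup, onboarding): standup after onboarding ✓
(triage, design_review): triage after design_review ✓
(triage, onboarding): triage after onboarding ✓
Count: 15.

15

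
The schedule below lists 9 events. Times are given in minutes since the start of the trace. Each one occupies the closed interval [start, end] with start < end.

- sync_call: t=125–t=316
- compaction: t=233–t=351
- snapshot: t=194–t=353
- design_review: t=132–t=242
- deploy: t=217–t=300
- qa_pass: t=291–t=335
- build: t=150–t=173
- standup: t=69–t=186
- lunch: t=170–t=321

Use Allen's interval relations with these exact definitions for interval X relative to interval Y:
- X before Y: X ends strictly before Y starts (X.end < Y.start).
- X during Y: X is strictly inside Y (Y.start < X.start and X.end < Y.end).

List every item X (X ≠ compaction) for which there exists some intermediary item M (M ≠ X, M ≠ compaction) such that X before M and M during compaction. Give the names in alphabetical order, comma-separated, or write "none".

Target compaction = [t=233, t=351].
Intermediaries M with M during compaction: qa_pass.
Via qa_pass — items with X before qa_pass: build, design_review, standup.
Union: build, design_review, standup.

build, design_review, standup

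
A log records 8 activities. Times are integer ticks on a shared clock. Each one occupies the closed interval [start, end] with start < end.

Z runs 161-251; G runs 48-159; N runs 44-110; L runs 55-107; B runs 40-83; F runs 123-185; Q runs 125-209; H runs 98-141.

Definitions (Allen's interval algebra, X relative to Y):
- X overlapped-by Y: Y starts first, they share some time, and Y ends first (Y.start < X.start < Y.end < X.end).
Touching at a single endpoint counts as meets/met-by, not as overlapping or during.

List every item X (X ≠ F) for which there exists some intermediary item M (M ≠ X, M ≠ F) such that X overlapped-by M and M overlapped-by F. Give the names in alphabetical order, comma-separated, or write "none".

Z

Target F = [123, 185].
Intermediaries M with M overlapped-by F: Q, Z.
Via Q — items with X overlapped-by Q: Z.
Via Z — items with X overlapped-by Z: none.
Union: Z.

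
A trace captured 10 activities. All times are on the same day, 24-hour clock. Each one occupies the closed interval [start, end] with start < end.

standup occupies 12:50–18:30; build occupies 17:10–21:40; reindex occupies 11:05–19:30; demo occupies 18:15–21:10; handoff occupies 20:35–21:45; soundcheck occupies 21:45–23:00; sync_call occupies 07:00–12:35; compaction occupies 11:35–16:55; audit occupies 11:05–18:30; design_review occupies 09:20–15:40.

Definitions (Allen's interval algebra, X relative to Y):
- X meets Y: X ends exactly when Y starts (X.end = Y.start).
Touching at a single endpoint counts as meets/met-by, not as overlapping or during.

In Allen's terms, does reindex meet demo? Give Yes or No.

reindex = [11:05, 19:30], demo = [18:15, 21:10].
Actual relation of reindex to demo: overlaps.
Asked whether 'meets' holds → No.

No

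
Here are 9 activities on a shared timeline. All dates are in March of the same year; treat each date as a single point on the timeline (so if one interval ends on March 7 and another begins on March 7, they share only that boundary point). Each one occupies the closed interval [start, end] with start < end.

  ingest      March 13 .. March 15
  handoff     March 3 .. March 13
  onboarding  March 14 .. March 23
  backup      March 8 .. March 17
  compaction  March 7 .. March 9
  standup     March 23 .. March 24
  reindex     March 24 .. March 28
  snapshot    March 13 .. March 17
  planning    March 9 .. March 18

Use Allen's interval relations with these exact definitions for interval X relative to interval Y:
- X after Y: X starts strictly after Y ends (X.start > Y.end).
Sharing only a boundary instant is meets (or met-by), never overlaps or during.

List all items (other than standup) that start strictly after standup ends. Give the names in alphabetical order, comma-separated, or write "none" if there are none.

none

Target standup = [March 23, March 24].
backup [March 8, March 17] → before → no.
compaction [March 7, March 9] → before → no.
handoff [March 3, March 13] → before → no.
ingest [March 13, March 15] → before → no.
onboarding [March 14, March 23] → meets → no.
planning [March 9, March 18] → before → no.
reindex [March 24, March 28] → met-by → no.
snapshot [March 13, March 17] → before → no.
Result: none.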